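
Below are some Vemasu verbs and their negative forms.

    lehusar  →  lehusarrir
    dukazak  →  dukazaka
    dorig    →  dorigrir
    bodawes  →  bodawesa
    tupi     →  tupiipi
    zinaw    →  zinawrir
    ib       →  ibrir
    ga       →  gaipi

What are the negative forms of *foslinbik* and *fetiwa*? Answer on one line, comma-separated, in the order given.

foslinbika, fetiwaipi

The alternation tracks the final sound of the stem — -a when the stem ends in a voiceless consonant (*dukazak*, *bodawes*); -rir when the stem ends in a voiced consonant (*lehusar*, *dorig*, *zinaw*, *ib*); -ipi when the stem ends in a vowel (*tupi*, *ga*).
*foslinbik* — final sound /k/ (a voiceless consonant) → -a → *foslinbika*.
The final sound of *fetiwa* is /a/, which is a vowel, so the suffix is -ipi, giving *fetiwaipi*.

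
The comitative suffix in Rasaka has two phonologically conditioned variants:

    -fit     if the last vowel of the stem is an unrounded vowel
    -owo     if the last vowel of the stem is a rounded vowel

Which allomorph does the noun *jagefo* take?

The last vowel of *jagefo* is /o/, which is a rounded vowel, so the suffix is -owo.

-owo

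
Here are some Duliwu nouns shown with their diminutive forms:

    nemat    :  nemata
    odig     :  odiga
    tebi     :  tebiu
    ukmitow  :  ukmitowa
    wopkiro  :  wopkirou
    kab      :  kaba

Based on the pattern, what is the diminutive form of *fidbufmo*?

fidbufmou

The alternation tracks the final sound of the stem — -a when the stem ends in a consonant (*nemat*, *odig*, *ukmitow*, *kab*); -u when the stem ends in a vowel (*tebi*, *wopkiro*).
Since the final sound of *fidbufmo* is /o/ (a vowel), it takes -u, giving *fidbufmou*.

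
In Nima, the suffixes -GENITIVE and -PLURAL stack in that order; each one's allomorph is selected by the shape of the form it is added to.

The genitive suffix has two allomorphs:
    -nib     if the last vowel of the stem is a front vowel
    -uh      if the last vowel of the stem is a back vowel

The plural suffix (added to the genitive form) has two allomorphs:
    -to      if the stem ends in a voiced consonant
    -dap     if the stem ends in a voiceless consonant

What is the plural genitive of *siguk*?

The last vowel of *siguk* is /u/, which is a back vowel, so the genitive suffix is -uh, giving *sigukuh*.
The genitive form *sigukuh* — final consonant /h/ (voiceless) → -dap → *sigukuhdap*.

sigukuhdap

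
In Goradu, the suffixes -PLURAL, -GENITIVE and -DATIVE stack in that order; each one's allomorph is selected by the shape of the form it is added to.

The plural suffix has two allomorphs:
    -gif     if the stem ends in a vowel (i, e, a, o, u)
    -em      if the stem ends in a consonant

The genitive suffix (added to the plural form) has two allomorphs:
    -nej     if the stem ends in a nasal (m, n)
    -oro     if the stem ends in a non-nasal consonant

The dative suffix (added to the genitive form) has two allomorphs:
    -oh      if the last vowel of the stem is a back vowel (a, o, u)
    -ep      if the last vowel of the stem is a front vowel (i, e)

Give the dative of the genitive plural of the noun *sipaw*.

sipawemnejep

*sipaw*: final sound = /w/, a consonant → -em → *sipawem*.
The plural form *sipawem*: final consonant = /m/, a nasal → -nej → *sipawemnej*.
The genitive form *sipawemnej* — last vowel /e/ (a front vowel) → -ep → *sipawemnejep*.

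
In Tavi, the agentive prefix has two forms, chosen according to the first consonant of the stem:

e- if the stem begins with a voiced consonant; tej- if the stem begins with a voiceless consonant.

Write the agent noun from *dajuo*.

edajuo

*dajuo*: first consonant = /d/, voiced → e- → *edajuo*.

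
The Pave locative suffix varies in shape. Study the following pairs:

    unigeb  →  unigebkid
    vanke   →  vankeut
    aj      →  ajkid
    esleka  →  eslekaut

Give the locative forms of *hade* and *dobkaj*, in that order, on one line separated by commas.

The alternation tracks the final sound of the stem — -kid when the stem ends in a consonant (*unigeb*, *aj*); -ut when the stem ends in a vowel (*vanke*, *esleka*).
*hade* — final sound /e/ (a vowel) → -ut → *hadeut*.
Since the final sound of *dobkaj* is /j/ (a consonant), it takes -kid, giving *dobkajkid*.

hadeut, dobkajkid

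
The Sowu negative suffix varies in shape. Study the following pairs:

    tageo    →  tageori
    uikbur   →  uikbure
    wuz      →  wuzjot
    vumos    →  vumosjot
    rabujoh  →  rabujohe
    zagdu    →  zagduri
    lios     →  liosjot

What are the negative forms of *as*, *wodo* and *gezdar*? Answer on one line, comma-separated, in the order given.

The alternation tracks the final sound of the stem — -jot when the stem ends in a sibilant (*wuz*, *vumos*, *lios*); -e when the stem ends in a non-sibilant consonant (*uikbur*, *rabujoh*); -ri when the stem ends in a vowel (*tageo*, *zagdu*).
*as* — final sound /s/ (a sibilant) → -jot → *asjot*.
*wodo* — final sound /o/ (a vowel) → -ri → *wodori*.
*gezdar*: final sound = /r/, a non-sibilant consonant → -e → *gezdare*.

asjot, wodori, gezdare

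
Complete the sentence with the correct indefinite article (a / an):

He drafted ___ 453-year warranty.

a

The indefinite article is chosen by the initial *sound* of the following word, not its spelling.
The number *453* is spoken "four hundred …", beginning with /fɔr/ — a consonant sound.
So the article is *a*: He drafted a 453-year warranty.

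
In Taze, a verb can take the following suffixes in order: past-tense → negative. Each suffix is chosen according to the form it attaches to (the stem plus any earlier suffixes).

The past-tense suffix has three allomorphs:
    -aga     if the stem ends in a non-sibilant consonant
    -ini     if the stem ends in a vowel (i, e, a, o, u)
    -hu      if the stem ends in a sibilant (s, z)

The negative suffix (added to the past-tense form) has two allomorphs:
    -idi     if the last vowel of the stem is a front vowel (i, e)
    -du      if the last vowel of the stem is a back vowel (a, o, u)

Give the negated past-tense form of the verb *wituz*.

*wituz* — final sound /z/ (a sibilant) → -hu → *wituzhu*.
The past-tense form *wituzhu*: last vowel = /u/, a back vowel → -du → *wituzhudu*.

wituzhudu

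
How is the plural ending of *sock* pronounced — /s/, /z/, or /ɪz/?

/s/

The stem *sock* ends in a voiceless non-sibilant consonant.
The plural suffix surfaces as /ɪz/ after sibilants, /s/ after other voiceless consonants, and /z/ after other voiced sounds.
So the plural -s on *sock* is pronounced /s/.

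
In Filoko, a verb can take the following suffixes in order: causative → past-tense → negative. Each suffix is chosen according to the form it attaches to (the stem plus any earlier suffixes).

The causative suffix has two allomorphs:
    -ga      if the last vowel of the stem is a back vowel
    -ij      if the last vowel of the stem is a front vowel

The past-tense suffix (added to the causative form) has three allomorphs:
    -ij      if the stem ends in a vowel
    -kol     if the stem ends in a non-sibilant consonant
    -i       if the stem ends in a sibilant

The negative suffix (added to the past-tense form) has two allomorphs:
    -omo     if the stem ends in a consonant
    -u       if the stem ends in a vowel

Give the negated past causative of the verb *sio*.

*sio*: last vowel = /o/, a back vowel → -ga → *sioga*.
Since the final sound of the causative form *sioga* is /a/ (a vowel), it takes -ij, giving *siogaij*.
The past-tense form *siogaij* — final sound /j/ (a consonant) → -omo → *siogaijomo*.

siogaijomo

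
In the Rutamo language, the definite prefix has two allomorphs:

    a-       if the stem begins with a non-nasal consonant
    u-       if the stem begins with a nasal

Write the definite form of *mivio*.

*mivio*: first consonant = /m/, a nasal → u- → *umivio*.

umivio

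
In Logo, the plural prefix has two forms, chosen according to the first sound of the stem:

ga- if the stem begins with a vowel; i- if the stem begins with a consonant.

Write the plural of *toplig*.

The first sound of *toplig* is /t/, which is a consonant, so the prefix is i-, giving *itoplig*.

itoplig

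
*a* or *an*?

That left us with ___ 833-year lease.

an

The indefinite article is chosen by the initial *sound* of the following word, not its spelling.
The number *833* is spoken "eight hundred …", beginning with /eɪt/ — a vowel sound.
So the article is *an*: That left us with an 833-year lease.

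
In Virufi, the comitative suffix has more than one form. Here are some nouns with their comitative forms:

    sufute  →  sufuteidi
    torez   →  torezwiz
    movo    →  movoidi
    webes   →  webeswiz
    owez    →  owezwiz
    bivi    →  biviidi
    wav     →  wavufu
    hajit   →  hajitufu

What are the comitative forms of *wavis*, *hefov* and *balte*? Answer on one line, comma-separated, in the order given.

The suffix is conditioned by the final sound: -wiz when the stem ends in a sibilant (*torez*, *webes*, *owez*); -ufu when the stem ends in a non-sibilant consonant (*wav*, *hajit*); -idi when the stem ends in a vowel (*sufute*, *movo*, *bivi*).
*wavis*: final sound = /s/, a sibilant → -wiz → *waviswiz*.
Since the final sound of *hefov* is /v/ (a non-sibilant consonant), it takes -ufu, giving *hefovufu*.
The final sound of *balte* is /e/, which is a vowel, so the suffix is -idi, giving *balteidi*.

waviswiz, hefovufu, balteidi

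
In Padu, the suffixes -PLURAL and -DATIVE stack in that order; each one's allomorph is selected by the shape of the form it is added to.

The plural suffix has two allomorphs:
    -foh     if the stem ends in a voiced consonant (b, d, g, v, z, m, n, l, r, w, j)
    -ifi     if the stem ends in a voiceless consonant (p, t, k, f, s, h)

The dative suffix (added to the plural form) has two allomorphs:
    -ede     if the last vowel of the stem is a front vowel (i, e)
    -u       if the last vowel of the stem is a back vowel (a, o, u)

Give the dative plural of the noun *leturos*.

leturosifiede

The final consonant of *leturos* is /s/, which is voiceless, so the plural suffix is -ifi, giving *leturosifi*.
The last vowel of the plural form *leturosifi* is /i/, which is a front vowel, so the dative suffix is -ede, giving *leturosifiede*.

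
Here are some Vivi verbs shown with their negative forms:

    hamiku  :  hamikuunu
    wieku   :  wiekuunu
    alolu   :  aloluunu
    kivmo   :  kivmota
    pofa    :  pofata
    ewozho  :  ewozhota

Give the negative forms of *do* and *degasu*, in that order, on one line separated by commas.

dota, degasuunu

The suffix is conditioned by the last vowel: -unu when the last vowel of the stem is a high vowel (*hamiku*, *wieku*, *alolu*); -ta when the last vowel of the stem is a non-high vowel (*kivmo*, *pofa*, *ewozho*).
The last vowel of *do* is /o/, which is a non-high vowel, so the suffix is -ta, giving *dota*.
*degasu* — last vowel /u/ (a high vowel) → -unu → *degasuunu*.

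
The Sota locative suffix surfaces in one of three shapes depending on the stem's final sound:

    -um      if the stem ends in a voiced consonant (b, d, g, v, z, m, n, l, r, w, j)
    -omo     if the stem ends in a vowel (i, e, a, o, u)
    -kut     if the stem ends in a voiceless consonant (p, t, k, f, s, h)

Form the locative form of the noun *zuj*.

zujum

Since the final sound of *zuj* is /j/ (a voiced consonant), it takes -um, giving *zujum*.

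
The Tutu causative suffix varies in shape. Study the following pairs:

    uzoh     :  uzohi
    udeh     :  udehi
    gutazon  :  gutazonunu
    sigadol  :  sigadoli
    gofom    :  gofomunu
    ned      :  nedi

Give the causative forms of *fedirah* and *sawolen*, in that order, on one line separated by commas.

The suffix is conditioned by the final consonant: -unu when the stem ends in a nasal (*gutazon*, *gofom*); -i when the stem ends in a non-nasal consonant (*uzoh*, *udeh*, *sigadol*, *ned*).
*fedirah* — final consonant /h/ (non-nasal) → -i → *fedirahi*.
Since the final consonant of *sawolen* is /n/ (a nasal), it takes -unu, giving *sawolenunu*.

fedirahi, sawolenunu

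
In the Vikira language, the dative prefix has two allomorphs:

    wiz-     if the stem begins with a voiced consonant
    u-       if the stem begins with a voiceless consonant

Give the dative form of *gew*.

wizgew

*gew* — first consonant /g/ (voiced) → wiz- → *wizgew*.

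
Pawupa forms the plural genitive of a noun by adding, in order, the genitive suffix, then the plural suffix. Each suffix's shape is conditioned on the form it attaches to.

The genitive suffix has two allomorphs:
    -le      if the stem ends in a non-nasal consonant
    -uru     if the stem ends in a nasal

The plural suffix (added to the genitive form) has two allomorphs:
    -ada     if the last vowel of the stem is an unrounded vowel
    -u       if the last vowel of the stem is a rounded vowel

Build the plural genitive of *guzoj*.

Since the final consonant of *guzoj* is /j/ (non-nasal), it takes -le, giving *guzojle*.
Since the last vowel of the genitive form *guzojle* is /e/ (an unrounded vowel), it takes -ada, giving *guzojleada*.

guzojleada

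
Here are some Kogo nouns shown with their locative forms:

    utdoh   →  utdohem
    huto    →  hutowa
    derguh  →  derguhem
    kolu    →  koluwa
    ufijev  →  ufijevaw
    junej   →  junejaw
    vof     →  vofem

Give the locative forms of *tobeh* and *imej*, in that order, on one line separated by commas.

tobehem, imejaw

Looking at the final sound of each stem: -em when the stem ends in a voiceless consonant (*utdoh*, *derguh*, *vof*); -aw when the stem ends in a voiced consonant (*ufijev*, *junej*); -wa when the stem ends in a vowel (*huto*, *kolu*).
*tobeh*: final sound = /h/, a voiceless consonant → -em → *tobehem*.
*imej* — final sound /j/ (a voiced consonant) → -aw → *imejaw*.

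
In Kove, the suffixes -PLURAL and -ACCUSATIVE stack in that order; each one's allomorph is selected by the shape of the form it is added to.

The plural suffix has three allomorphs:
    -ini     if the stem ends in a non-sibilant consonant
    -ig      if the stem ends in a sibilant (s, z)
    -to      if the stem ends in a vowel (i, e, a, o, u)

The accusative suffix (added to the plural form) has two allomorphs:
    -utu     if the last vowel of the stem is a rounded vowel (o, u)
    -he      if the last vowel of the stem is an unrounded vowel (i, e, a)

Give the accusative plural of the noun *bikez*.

bikezighe

*bikez* — final sound /z/ (a sibilant) → -ig → *bikezig*.
The plural form *bikezig*: last vowel = /i/, an unrounded vowel → -he → *bikezighe*.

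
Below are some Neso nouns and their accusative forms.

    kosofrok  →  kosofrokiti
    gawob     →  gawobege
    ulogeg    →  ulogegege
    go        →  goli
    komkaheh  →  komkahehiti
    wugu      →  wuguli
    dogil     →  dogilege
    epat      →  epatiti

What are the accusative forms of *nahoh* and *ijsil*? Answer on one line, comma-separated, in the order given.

Looking at the final sound of each stem: -iti when the stem ends in a voiceless consonant (*kosofrok*, *komkaheh*, *epat*); -ege when the stem ends in a voiced consonant (*gawob*, *ulogeg*, *dogil*); -li when the stem ends in a vowel (*go*, *wugu*).
The final sound of *nahoh* is /h/, which is a voiceless consonant, so the suffix is -iti, giving *nahohiti*.
*ijsil* — final sound /l/ (a voiced consonant) → -ege → *ijsilege*.

nahohiti, ijsilege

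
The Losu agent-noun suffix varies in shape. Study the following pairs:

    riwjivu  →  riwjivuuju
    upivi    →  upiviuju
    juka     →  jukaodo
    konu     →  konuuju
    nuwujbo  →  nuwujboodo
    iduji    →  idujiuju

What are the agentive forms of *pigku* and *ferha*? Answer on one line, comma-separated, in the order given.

The suffix is conditioned by the last vowel: -uju when the last vowel of the stem is a high vowel (*riwjivu*, *upivi*, *konu*, *iduji*); -odo when the last vowel of the stem is a non-high vowel (*juka*, *nuwujbo*).
The last vowel of *pigku* is /u/, which is a high vowel, so the suffix is -uju, giving *pigkuuju*.
The last vowel of *ferha* is /a/, which is a non-high vowel, so the suffix is -odo, giving *ferhaodo*.

pigkuuju, ferhaodo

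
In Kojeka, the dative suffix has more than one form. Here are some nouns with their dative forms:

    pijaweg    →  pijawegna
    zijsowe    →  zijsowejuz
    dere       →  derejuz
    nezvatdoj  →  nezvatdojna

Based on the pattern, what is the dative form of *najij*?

The pattern is consonant vs. vowel: -na when the stem ends in a consonant (*pijaweg*, *nezvatdoj*); -juz when the stem ends in a vowel (*zijsowe*, *dere*).
The final sound of *najij* is /j/, which is a consonant, so the suffix is -na, giving *najijna*.

najijna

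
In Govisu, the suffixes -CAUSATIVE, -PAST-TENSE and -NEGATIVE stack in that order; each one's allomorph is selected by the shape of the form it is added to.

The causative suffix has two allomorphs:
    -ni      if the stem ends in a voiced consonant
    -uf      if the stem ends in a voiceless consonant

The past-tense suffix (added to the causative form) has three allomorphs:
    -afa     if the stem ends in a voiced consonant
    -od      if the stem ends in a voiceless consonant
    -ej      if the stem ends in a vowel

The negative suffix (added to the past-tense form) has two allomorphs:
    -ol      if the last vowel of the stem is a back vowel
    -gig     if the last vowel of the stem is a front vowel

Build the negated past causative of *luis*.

luisufodol

*luis* — final consonant /s/ (voiceless) → -uf → *luisuf*.
The final sound of the causative form *luisuf* is /f/, which is a voiceless consonant, so the past-tense suffix is -od, giving *luisufod*.
The past-tense form *luisufod* — last vowel /o/ (a back vowel) → -ol → *luisufodol*.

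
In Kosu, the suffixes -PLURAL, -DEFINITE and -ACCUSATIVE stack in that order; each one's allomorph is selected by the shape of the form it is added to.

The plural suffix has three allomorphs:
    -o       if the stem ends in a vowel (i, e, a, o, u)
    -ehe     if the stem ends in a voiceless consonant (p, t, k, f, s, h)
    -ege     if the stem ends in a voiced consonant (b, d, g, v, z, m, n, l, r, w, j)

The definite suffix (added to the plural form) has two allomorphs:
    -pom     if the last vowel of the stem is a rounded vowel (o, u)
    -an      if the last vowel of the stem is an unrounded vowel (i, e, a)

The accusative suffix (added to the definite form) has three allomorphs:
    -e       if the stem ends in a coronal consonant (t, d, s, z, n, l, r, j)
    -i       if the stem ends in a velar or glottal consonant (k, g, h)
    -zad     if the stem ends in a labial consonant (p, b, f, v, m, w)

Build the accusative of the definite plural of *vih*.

*vih* — final sound /h/ (a voiceless consonant) → -ehe → *vihehe*.
The plural form *vihehe*: last vowel = /e/, an unrounded vowel → -an → *vihehean*.
The definite form *vihehean* — final consonant /n/ (coronal) → -e → *viheheane*.

viheheane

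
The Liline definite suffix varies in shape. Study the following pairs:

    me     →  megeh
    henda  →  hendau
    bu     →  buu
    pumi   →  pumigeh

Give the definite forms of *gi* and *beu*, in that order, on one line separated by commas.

gigeh, beuu

The pattern is front/back vowel harmony: -geh when the last vowel of the stem is a front vowel (*me*, *pumi*); -u when the last vowel of the stem is a back vowel (*henda*, *bu*).
*gi* — last vowel /i/ (a front vowel) → -geh → *gigeh*.
Since the last vowel of *beu* is /u/ (a back vowel), it takes -u, giving *beuu*.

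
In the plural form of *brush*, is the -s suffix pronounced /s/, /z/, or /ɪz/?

/ɪz/

The stem *brush* ends in a sibilant (/s, z, ʃ, ʒ, tʃ, dʒ/).
The plural suffix surfaces as /ɪz/ after sibilants, /s/ after other voiceless consonants, and /z/ after other voiced sounds.
So the plural -s on *brush* is pronounced /ɪz/.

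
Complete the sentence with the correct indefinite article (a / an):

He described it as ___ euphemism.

a

The indefinite article is chosen by the initial *sound* of the following word, not its spelling.
*euphemism* begins with the sound /juː/ (eu pronounced /juː/) — a consonant sound.
So the article is *a*: He described it as a euphemism.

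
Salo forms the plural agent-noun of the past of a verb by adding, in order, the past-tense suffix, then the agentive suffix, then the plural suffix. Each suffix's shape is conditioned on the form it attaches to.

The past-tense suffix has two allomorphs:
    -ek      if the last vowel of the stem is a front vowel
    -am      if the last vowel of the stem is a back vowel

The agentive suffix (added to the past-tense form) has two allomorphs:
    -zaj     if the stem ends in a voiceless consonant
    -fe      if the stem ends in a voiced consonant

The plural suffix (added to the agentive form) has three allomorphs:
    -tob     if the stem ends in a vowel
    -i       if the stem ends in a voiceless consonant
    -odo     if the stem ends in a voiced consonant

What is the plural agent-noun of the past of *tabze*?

tabzeekzajodo

Since the last vowel of *tabze* is /e/ (a front vowel), it takes -ek, giving *tabzeek*.
The past-tense form *tabzeek*: final consonant = /k/, voiceless → -zaj → *tabzeekzaj*.
The final sound of the agentive form *tabzeekzaj* is /j/, which is a voiced consonant, so the plural suffix is -odo, giving *tabzeekzajodo*.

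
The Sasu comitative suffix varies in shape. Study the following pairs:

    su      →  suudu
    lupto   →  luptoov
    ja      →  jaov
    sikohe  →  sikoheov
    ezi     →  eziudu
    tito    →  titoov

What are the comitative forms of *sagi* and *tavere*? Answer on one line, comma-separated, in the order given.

The pattern is height harmony: -udu when the last vowel of the stem is a high vowel (*su*, *ezi*); -ov when the last vowel of the stem is a non-high vowel (*lupto*, *ja*, *sikohe*, *tito*).
*sagi*: last vowel = /i/, a high vowel → -udu → *sagiudu*.
The last vowel of *tavere* is /e/, which is a non-high vowel, so the suffix is -ov, giving *tavereov*.

sagiudu, tavereov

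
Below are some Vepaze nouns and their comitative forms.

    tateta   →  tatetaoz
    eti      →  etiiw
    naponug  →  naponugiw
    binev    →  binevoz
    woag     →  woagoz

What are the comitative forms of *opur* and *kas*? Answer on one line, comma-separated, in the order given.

The pattern is height harmony: -iw when the last vowel of the stem is a high vowel (*eti*, *naponug*); -oz when the last vowel of the stem is a non-high vowel (*tateta*, *binev*, *woag*).
The last vowel of *opur* is /u/, which is a high vowel, so the suffix is -iw, giving *opuriw*.
*kas*: last vowel = /a/, a non-high vowel → -oz → *kasoz*.

opuriw, kasoz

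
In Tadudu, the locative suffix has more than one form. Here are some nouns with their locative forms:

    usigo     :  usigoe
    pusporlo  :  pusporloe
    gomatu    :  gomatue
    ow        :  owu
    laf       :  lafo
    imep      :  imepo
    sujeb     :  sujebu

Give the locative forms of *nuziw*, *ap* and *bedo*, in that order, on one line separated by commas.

nuziwu, apo, bedoe

The alternation tracks the final sound of the stem — -o when the stem ends in a voiceless consonant (*laf*, *imep*); -u when the stem ends in a voiced consonant (*ow*, *sujeb*); -e when the stem ends in a vowel (*usigo*, *pusporlo*, *gomatu*).
*nuziw* — final sound /w/ (a voiced consonant) → -u → *nuziwu*.
Since the final sound of *ap* is /p/ (a voiceless consonant), it takes -o, giving *apo*.
*bedo* — final sound /o/ (a vowel) → -e → *bedoe*.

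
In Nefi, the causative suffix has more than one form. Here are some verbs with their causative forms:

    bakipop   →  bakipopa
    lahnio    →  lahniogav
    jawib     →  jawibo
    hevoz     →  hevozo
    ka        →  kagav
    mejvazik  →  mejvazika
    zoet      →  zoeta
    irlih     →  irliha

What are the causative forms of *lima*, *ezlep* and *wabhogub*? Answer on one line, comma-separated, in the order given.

The pattern is voicing of the final sound: -a when the stem ends in a voiceless consonant (*bakipop*, *mejvazik*, *zoet*, *irlih*); -o when the stem ends in a voiced consonant (*jawib*, *hevoz*); -gav when the stem ends in a vowel (*lahnio*, *ka*).
*lima*: final sound = /a/, a vowel → -gav → *limagav*.
The final sound of *ezlep* is /p/, which is a voiceless consonant, so the suffix is -a, giving *ezlepa*.
*wabhogub* — final sound /b/ (a voiced consonant) → -o → *wabhogubo*.

limagav, ezlepa, wabhogubo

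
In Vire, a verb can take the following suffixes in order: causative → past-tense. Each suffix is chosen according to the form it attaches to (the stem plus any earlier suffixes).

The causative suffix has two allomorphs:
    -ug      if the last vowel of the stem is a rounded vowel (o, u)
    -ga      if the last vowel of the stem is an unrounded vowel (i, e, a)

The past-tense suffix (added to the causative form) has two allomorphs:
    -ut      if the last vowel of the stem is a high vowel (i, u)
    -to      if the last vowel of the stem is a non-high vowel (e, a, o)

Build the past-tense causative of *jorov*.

*jorov* — last vowel /o/ (a rounded vowel) → -ug → *jorovug*.
The causative form *jorovug*: last vowel = /u/, a high vowel → -ut → *jorovugut*.

jorovugut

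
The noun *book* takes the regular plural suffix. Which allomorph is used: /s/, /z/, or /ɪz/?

/s/

The stem *book* ends in a voiceless non-sibilant consonant.
The plural suffix surfaces as /ɪz/ after sibilants, /s/ after other voiceless consonants, and /z/ after other voiced sounds.
So the plural -s on *book* is pronounced /s/.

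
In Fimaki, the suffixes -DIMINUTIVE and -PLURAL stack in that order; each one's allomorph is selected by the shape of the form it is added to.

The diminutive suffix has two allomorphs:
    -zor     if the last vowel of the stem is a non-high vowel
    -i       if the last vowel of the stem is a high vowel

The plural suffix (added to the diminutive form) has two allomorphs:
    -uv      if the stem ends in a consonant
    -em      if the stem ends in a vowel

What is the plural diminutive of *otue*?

Since the last vowel of *otue* is /e/ (a non-high vowel), it takes -zor, giving *otuezor*.
Since the final sound of the diminutive form *otuezor* is /r/ (a consonant), it takes -uv, giving *otuezoruv*.

otuezoruv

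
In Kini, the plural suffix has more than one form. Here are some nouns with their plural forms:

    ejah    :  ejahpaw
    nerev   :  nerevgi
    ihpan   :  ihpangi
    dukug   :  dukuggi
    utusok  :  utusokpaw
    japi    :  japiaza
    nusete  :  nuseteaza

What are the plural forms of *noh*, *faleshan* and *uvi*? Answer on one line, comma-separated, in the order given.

nohpaw, faleshangi, uviaza

The suffix is conditioned by the final sound: -paw when the stem ends in a voiceless consonant (*ejah*, *utusok*); -gi when the stem ends in a voiced consonant (*nerev*, *ihpan*, *dukug*); -aza when the stem ends in a vowel (*japi*, *nusete*).
*noh* — final sound /h/ (a voiceless consonant) → -paw → *nohpaw*.
The final sound of *faleshan* is /n/, which is a voiced consonant, so the suffix is -gi, giving *faleshangi*.
*uvi* — final sound /i/ (a vowel) → -aza → *uviaza*.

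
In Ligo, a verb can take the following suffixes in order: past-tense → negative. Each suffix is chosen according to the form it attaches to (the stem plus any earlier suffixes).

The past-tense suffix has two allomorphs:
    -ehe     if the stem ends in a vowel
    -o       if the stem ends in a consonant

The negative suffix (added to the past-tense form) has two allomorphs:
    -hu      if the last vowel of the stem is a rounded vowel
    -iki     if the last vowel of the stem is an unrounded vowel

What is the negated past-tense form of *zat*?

zatohu

*zat*: final sound = /t/, a consonant → -o → *zato*.
The last vowel of the past-tense form *zato* is /o/, which is a rounded vowel, so the negative suffix is -hu, giving *zatohu*.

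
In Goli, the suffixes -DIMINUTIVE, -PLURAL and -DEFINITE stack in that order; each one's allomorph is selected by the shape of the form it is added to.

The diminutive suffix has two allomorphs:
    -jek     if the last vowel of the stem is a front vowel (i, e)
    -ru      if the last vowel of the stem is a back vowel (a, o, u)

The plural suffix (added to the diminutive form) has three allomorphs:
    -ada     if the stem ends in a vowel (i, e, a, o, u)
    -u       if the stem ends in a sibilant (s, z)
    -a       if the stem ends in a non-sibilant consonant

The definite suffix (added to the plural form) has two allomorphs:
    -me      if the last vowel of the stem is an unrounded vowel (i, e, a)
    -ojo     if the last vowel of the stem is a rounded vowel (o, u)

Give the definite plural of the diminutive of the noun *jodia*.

The last vowel of *jodia* is /a/, which is a back vowel, so the diminutive suffix is -ru, giving *jodiaru*.
The final sound of the diminutive form *jodiaru* is /u/, which is a vowel, so the plural suffix is -ada, giving *jodiaruada*.
The last vowel of the plural form *jodiaruada* is /a/, which is an unrounded vowel, so the definite suffix is -me, giving *jodiaruadame*.

jodiaruadame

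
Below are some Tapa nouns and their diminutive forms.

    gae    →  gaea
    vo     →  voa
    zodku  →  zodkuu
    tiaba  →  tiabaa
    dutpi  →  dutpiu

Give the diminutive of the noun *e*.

The alternation tracks the last vowel of the stem — -u when the last vowel of the stem is a high vowel (*zodku*, *dutpi*); -a when the last vowel of the stem is a non-high vowel (*gae*, *vo*, *tiaba*).
*e* — last vowel /e/ (a non-high vowel) → -a → *ea*.

ea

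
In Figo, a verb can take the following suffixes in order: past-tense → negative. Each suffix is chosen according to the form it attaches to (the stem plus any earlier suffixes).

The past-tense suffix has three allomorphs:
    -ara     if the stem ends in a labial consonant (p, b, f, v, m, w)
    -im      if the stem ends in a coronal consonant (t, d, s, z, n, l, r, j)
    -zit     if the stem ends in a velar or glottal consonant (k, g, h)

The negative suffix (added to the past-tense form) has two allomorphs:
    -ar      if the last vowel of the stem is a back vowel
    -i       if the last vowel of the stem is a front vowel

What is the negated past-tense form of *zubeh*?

The final consonant of *zubeh* is /h/, which is velar/glottal, so the past-tense suffix is -zit, giving *zubehzit*.
The past-tense form *zubehzit* — last vowel /i/ (a front vowel) → -i → *zubehziti*.

zubehziti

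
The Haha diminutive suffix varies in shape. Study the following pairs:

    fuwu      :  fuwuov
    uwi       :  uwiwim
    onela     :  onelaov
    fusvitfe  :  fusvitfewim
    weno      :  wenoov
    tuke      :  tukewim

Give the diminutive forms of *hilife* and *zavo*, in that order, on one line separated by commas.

The pattern is front/back vowel harmony: -wim when the last vowel of the stem is a front vowel (*uwi*, *fusvitfe*, *tuke*); -ov when the last vowel of the stem is a back vowel (*fuwu*, *onela*, *weno*).
*hilife*: last vowel = /e/, a front vowel → -wim → *hilifewim*.
*zavo*: last vowel = /o/, a back vowel → -ov → *zavoov*.

hilifewim, zavoov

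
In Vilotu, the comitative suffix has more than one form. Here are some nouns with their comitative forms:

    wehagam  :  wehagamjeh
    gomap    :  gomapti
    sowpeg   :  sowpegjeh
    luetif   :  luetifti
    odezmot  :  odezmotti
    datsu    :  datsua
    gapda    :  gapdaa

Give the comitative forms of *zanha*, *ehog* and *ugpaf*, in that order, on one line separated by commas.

zanhaa, ehogjeh, ugpafti

The suffix is conditioned by the final sound: -ti when the stem ends in a voiceless consonant (*gomap*, *luetif*, *odezmot*); -jeh when the stem ends in a voiced consonant (*wehagam*, *sowpeg*); -a when the stem ends in a vowel (*datsu*, *gapda*).
*zanha* — final sound /a/ (a vowel) → -a → *zanhaa*.
Since the final sound of *ehog* is /g/ (a voiced consonant), it takes -jeh, giving *ehogjeh*.
The final sound of *ugpaf* is /f/, which is a voiceless consonant, so the suffix is -ti, giving *ugpafti*.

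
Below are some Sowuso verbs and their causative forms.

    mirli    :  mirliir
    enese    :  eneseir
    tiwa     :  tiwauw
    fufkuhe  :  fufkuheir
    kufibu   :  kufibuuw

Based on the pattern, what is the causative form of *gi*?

The suffix is conditioned by the last vowel: -ir when the last vowel of the stem is a front vowel (*mirli*, *enese*, *fufkuhe*); -uw when the last vowel of the stem is a back vowel (*tiwa*, *kufibu*).
Since the last vowel of *gi* is /i/ (a front vowel), it takes -ir, giving *giir*.

giir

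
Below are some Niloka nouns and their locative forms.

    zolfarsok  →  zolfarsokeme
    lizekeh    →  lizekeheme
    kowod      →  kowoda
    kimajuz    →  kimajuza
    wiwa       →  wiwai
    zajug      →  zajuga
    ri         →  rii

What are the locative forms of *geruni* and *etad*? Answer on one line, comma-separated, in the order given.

The suffix is conditioned by the final sound: -eme when the stem ends in a voiceless consonant (*zolfarsok*, *lizekeh*); -a when the stem ends in a voiced consonant (*kowod*, *kimajuz*, *zajug*); -i when the stem ends in a vowel (*wiwa*, *ri*).
The final sound of *geruni* is /i/, which is a vowel, so the suffix is -i, giving *gerunii*.
Since the final sound of *etad* is /d/ (a voiced consonant), it takes -a, giving *etada*.

gerunii, etada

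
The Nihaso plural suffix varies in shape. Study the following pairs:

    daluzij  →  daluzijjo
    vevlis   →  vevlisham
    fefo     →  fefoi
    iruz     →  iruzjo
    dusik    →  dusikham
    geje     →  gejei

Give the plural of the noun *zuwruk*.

zuwrukham

The pattern is voicing of the final sound: -ham when the stem ends in a voiceless consonant (*vevlis*, *dusik*); -jo when the stem ends in a voiced consonant (*daluzij*, *iruz*); -i when the stem ends in a vowel (*fefo*, *geje*).
Since the final sound of *zuwruk* is /k/ (a voiceless consonant), it takes -ham, giving *zuwrukham*.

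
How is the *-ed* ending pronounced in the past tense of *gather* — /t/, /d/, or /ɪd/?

/d/

The stem *gather* ends in a voiced sound other than /d/.
The -ed suffix is realized as /ɪd/ after /t, d/; as /t/ after other voiceless consonants; and as /d/ after other voiced sounds.
So -ed on *gather* is pronounced /d/.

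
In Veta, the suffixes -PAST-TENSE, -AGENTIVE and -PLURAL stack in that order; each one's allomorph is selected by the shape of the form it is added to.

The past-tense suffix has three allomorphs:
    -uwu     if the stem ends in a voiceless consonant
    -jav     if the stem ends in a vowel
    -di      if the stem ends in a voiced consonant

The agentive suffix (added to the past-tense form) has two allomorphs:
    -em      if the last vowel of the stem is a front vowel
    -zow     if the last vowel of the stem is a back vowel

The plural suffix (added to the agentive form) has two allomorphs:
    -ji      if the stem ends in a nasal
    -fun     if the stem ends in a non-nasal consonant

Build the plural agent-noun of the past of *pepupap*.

pepupapuwuzowfun

The final sound of *pepupap* is /p/, which is a voiceless consonant, so the past-tense suffix is -uwu, giving *pepupapuwu*.
The past-tense form *pepupapuwu*: last vowel = /u/, a back vowel → -zow → *pepupapuwuzow*.
The final consonant of the agentive form *pepupapuwuzow* is /w/, which is non-nasal, so the plural suffix is -fun, giving *pepupapuwuzowfun*.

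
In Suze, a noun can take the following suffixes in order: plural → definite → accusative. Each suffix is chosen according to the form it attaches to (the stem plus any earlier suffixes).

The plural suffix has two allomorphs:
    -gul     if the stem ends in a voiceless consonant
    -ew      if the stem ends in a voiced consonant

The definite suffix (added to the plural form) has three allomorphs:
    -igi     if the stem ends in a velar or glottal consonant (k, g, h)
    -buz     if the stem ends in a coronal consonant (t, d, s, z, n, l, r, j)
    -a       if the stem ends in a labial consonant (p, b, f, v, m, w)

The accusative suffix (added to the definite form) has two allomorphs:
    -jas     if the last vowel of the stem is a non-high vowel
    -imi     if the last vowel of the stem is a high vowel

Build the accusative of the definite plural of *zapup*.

zapupgulbuzimi

Since the final consonant of *zapup* is /p/ (voiceless), it takes -gul, giving *zapupgul*.
The plural form *zapupgul* — final consonant /l/ (coronal) → -buz → *zapupgulbuz*.
The definite form *zapupgulbuz*: last vowel = /u/, a high vowel → -imi → *zapupgulbuzimi*.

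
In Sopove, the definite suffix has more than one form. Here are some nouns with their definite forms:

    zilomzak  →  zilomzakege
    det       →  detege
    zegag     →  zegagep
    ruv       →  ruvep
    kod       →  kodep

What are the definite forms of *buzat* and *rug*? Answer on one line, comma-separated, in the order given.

buzatege, rugep

The alternation tracks the final consonant of the stem — -ege when the stem ends in a voiceless consonant (*zilomzak*, *det*); -ep when the stem ends in a voiced consonant (*zegag*, *ruv*, *kod*).
The final consonant of *buzat* is /t/, which is voiceless, so the suffix is -ege, giving *buzatege*.
Since the final consonant of *rug* is /g/ (voiced), it takes -ep, giving *rugep*.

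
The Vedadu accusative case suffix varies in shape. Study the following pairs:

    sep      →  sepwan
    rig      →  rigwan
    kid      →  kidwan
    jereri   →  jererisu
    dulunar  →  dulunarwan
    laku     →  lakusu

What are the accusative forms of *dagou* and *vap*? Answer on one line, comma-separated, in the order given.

The suffix is conditioned by the final sound: -wan when the stem ends in a consonant (*sep*, *rig*, *kid*, *dulunar*); -su when the stem ends in a vowel (*jereri*, *laku*).
*dagou*: final sound = /u/, a vowel → -su → *dagousu*.
*vap* — final sound /p/ (a consonant) → -wan → *vapwan*.

dagousu, vapwan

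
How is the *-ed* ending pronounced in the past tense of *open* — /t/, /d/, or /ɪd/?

The stem *open* ends in a voiced sound other than /d/.
The -ed suffix is realized as /ɪd/ after /t, d/; as /t/ after other voiceless consonants; and as /d/ after other voiced sounds.
So -ed on *open* is pronounced /d/.

/d/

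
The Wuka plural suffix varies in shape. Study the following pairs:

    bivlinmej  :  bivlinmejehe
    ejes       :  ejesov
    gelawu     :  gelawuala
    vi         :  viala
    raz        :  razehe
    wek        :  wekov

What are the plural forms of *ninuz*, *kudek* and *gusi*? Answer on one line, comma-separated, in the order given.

The pattern is voicing of the final sound: -ov when the stem ends in a voiceless consonant (*ejes*, *wek*); -ehe when the stem ends in a voiced consonant (*bivlinmej*, *raz*); -ala when the stem ends in a vowel (*gelawu*, *vi*).
*ninuz* — final sound /z/ (a voiced consonant) → -ehe → *ninuzehe*.
The final sound of *kudek* is /k/, which is a voiceless consonant, so the suffix is -ov, giving *kudekov*.
Since the final sound of *gusi* is /i/ (a vowel), it takes -ala, giving *gusiala*.

ninuzehe, kudekov, gusiala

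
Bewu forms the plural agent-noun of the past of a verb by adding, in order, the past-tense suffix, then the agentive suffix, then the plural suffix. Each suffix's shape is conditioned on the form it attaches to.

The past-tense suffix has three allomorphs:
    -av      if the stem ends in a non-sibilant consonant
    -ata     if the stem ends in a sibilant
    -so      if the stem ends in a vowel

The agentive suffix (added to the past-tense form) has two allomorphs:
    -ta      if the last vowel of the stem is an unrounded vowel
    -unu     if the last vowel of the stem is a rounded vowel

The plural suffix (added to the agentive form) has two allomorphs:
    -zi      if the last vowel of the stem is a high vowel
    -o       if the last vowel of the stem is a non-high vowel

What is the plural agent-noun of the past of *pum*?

pumavtao

The final sound of *pum* is /m/, which is a non-sibilant consonant, so the past-tense suffix is -av, giving *pumav*.
The past-tense form *pumav* — last vowel /a/ (an unrounded vowel) → -ta → *pumavta*.
The agentive form *pumavta*: last vowel = /a/, a non-high vowel → -o → *pumavtao*.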